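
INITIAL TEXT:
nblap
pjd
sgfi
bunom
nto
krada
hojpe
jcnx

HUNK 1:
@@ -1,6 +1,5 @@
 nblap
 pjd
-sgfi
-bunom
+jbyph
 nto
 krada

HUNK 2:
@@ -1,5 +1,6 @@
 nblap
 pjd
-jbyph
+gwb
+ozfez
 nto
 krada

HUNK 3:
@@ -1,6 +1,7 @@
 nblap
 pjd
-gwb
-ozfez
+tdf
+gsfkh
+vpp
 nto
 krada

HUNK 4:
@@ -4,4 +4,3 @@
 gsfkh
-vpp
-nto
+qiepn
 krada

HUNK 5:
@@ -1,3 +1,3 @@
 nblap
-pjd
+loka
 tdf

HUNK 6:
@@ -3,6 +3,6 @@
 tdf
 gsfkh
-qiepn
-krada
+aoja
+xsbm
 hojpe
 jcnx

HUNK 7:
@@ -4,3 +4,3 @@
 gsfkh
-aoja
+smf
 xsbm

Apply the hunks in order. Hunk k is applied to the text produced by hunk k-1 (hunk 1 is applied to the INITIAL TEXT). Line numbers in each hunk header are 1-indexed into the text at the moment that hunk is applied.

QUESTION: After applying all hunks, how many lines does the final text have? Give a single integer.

Answer: 8

Derivation:
Hunk 1: at line 1 remove [sgfi,bunom] add [jbyph] -> 7 lines: nblap pjd jbyph nto krada hojpe jcnx
Hunk 2: at line 1 remove [jbyph] add [gwb,ozfez] -> 8 lines: nblap pjd gwb ozfez nto krada hojpe jcnx
Hunk 3: at line 1 remove [gwb,ozfez] add [tdf,gsfkh,vpp] -> 9 lines: nblap pjd tdf gsfkh vpp nto krada hojpe jcnx
Hunk 4: at line 4 remove [vpp,nto] add [qiepn] -> 8 lines: nblap pjd tdf gsfkh qiepn krada hojpe jcnx
Hunk 5: at line 1 remove [pjd] add [loka] -> 8 lines: nblap loka tdf gsfkh qiepn krada hojpe jcnx
Hunk 6: at line 3 remove [qiepn,krada] add [aoja,xsbm] -> 8 lines: nblap loka tdf gsfkh aoja xsbm hojpe jcnx
Hunk 7: at line 4 remove [aoja] add [smf] -> 8 lines: nblap loka tdf gsfkh smf xsbm hojpe jcnx
Final line count: 8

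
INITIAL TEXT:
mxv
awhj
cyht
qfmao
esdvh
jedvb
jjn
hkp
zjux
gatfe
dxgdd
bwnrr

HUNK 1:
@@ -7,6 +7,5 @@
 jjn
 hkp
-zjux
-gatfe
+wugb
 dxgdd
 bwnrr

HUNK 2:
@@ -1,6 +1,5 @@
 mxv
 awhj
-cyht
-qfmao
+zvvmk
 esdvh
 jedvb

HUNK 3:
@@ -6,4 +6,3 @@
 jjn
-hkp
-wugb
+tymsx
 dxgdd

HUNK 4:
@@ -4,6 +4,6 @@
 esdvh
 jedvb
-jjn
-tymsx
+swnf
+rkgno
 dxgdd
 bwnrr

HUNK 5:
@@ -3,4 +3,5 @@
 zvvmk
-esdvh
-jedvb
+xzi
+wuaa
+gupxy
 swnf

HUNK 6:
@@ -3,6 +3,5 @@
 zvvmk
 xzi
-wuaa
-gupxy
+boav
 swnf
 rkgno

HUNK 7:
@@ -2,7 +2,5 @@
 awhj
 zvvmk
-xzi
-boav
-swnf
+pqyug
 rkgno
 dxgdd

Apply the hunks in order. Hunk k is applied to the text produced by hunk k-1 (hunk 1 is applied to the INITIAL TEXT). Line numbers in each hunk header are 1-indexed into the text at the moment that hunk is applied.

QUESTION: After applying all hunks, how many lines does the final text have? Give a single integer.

Hunk 1: at line 7 remove [zjux,gatfe] add [wugb] -> 11 lines: mxv awhj cyht qfmao esdvh jedvb jjn hkp wugb dxgdd bwnrr
Hunk 2: at line 1 remove [cyht,qfmao] add [zvvmk] -> 10 lines: mxv awhj zvvmk esdvh jedvb jjn hkp wugb dxgdd bwnrr
Hunk 3: at line 6 remove [hkp,wugb] add [tymsx] -> 9 lines: mxv awhj zvvmk esdvh jedvb jjn tymsx dxgdd bwnrr
Hunk 4: at line 4 remove [jjn,tymsx] add [swnf,rkgno] -> 9 lines: mxv awhj zvvmk esdvh jedvb swnf rkgno dxgdd bwnrr
Hunk 5: at line 3 remove [esdvh,jedvb] add [xzi,wuaa,gupxy] -> 10 lines: mxv awhj zvvmk xzi wuaa gupxy swnf rkgno dxgdd bwnrr
Hunk 6: at line 3 remove [wuaa,gupxy] add [boav] -> 9 lines: mxv awhj zvvmk xzi boav swnf rkgno dxgdd bwnrr
Hunk 7: at line 2 remove [xzi,boav,swnf] add [pqyug] -> 7 lines: mxv awhj zvvmk pqyug rkgno dxgdd bwnrr
Final line count: 7

Answer: 7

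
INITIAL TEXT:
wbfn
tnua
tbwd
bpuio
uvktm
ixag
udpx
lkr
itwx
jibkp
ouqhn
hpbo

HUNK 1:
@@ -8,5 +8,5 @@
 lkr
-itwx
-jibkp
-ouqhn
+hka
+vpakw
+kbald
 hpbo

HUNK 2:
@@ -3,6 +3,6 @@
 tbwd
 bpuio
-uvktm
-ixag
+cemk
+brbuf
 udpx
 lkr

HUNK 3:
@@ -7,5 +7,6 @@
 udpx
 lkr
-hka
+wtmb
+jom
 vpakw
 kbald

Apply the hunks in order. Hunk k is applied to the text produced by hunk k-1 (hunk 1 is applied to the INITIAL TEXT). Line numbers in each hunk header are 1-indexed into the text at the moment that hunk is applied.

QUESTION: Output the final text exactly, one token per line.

Hunk 1: at line 8 remove [itwx,jibkp,ouqhn] add [hka,vpakw,kbald] -> 12 lines: wbfn tnua tbwd bpuio uvktm ixag udpx lkr hka vpakw kbald hpbo
Hunk 2: at line 3 remove [uvktm,ixag] add [cemk,brbuf] -> 12 lines: wbfn tnua tbwd bpuio cemk brbuf udpx lkr hka vpakw kbald hpbo
Hunk 3: at line 7 remove [hka] add [wtmb,jom] -> 13 lines: wbfn tnua tbwd bpuio cemk brbuf udpx lkr wtmb jom vpakw kbald hpbo

Answer: wbfn
tnua
tbwd
bpuio
cemk
brbuf
udpx
lkr
wtmb
jom
vpakw
kbald
hpbo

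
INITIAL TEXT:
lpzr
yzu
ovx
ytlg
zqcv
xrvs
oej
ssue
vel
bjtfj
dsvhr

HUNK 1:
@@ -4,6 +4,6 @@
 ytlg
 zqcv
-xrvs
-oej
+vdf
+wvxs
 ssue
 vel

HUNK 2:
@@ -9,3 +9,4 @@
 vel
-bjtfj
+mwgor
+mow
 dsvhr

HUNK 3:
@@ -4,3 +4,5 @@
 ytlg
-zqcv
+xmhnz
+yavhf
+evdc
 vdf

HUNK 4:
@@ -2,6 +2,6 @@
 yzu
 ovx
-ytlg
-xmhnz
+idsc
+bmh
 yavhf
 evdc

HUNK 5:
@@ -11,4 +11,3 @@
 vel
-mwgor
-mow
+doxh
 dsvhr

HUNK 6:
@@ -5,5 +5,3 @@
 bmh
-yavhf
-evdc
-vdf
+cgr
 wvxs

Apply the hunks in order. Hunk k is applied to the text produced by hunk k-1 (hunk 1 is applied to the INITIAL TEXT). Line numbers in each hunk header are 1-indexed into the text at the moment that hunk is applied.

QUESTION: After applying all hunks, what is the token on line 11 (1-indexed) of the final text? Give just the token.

Answer: dsvhr

Derivation:
Hunk 1: at line 4 remove [xrvs,oej] add [vdf,wvxs] -> 11 lines: lpzr yzu ovx ytlg zqcv vdf wvxs ssue vel bjtfj dsvhr
Hunk 2: at line 9 remove [bjtfj] add [mwgor,mow] -> 12 lines: lpzr yzu ovx ytlg zqcv vdf wvxs ssue vel mwgor mow dsvhr
Hunk 3: at line 4 remove [zqcv] add [xmhnz,yavhf,evdc] -> 14 lines: lpzr yzu ovx ytlg xmhnz yavhf evdc vdf wvxs ssue vel mwgor mow dsvhr
Hunk 4: at line 2 remove [ytlg,xmhnz] add [idsc,bmh] -> 14 lines: lpzr yzu ovx idsc bmh yavhf evdc vdf wvxs ssue vel mwgor mow dsvhr
Hunk 5: at line 11 remove [mwgor,mow] add [doxh] -> 13 lines: lpzr yzu ovx idsc bmh yavhf evdc vdf wvxs ssue vel doxh dsvhr
Hunk 6: at line 5 remove [yavhf,evdc,vdf] add [cgr] -> 11 lines: lpzr yzu ovx idsc bmh cgr wvxs ssue vel doxh dsvhr
Final line 11: dsvhr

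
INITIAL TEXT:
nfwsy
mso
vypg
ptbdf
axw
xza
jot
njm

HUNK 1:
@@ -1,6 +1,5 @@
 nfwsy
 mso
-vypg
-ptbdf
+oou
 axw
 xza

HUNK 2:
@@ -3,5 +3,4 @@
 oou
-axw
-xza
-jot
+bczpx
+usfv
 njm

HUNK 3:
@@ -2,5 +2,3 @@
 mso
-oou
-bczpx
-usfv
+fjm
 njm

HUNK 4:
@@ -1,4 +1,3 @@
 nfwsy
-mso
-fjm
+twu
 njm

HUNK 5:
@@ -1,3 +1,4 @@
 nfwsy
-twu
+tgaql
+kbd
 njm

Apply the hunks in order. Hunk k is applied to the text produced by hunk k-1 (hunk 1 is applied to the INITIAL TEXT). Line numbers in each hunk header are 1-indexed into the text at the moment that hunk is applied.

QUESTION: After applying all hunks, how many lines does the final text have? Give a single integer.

Answer: 4

Derivation:
Hunk 1: at line 1 remove [vypg,ptbdf] add [oou] -> 7 lines: nfwsy mso oou axw xza jot njm
Hunk 2: at line 3 remove [axw,xza,jot] add [bczpx,usfv] -> 6 lines: nfwsy mso oou bczpx usfv njm
Hunk 3: at line 2 remove [oou,bczpx,usfv] add [fjm] -> 4 lines: nfwsy mso fjm njm
Hunk 4: at line 1 remove [mso,fjm] add [twu] -> 3 lines: nfwsy twu njm
Hunk 5: at line 1 remove [twu] add [tgaql,kbd] -> 4 lines: nfwsy tgaql kbd njm
Final line count: 4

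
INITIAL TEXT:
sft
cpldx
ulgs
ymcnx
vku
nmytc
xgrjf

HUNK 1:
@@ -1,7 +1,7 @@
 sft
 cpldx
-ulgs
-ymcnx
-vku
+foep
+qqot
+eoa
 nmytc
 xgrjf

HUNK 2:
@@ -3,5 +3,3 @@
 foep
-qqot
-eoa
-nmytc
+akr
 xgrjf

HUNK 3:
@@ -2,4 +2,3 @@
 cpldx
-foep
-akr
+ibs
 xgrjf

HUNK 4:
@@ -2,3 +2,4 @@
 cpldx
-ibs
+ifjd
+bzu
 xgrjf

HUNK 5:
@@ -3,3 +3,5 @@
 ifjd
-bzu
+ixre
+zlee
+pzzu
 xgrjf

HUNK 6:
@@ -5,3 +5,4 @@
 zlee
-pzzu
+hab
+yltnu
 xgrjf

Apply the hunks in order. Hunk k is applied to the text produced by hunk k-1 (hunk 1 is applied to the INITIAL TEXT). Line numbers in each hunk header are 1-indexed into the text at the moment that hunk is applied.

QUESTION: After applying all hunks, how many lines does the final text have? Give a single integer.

Answer: 8

Derivation:
Hunk 1: at line 1 remove [ulgs,ymcnx,vku] add [foep,qqot,eoa] -> 7 lines: sft cpldx foep qqot eoa nmytc xgrjf
Hunk 2: at line 3 remove [qqot,eoa,nmytc] add [akr] -> 5 lines: sft cpldx foep akr xgrjf
Hunk 3: at line 2 remove [foep,akr] add [ibs] -> 4 lines: sft cpldx ibs xgrjf
Hunk 4: at line 2 remove [ibs] add [ifjd,bzu] -> 5 lines: sft cpldx ifjd bzu xgrjf
Hunk 5: at line 3 remove [bzu] add [ixre,zlee,pzzu] -> 7 lines: sft cpldx ifjd ixre zlee pzzu xgrjf
Hunk 6: at line 5 remove [pzzu] add [hab,yltnu] -> 8 lines: sft cpldx ifjd ixre zlee hab yltnu xgrjf
Final line count: 8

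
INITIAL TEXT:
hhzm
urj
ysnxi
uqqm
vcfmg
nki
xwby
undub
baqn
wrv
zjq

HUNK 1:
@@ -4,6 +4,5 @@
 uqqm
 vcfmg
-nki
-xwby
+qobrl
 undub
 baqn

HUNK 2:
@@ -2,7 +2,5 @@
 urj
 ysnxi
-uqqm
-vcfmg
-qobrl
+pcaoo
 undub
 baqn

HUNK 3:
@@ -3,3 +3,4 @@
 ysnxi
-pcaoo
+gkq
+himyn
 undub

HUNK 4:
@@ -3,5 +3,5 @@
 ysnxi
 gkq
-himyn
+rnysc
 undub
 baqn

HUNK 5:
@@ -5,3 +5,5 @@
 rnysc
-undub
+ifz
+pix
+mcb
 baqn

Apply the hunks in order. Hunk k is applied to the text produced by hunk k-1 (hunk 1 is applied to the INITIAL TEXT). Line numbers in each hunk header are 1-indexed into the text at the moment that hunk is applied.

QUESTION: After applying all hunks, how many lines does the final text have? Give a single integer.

Answer: 11

Derivation:
Hunk 1: at line 4 remove [nki,xwby] add [qobrl] -> 10 lines: hhzm urj ysnxi uqqm vcfmg qobrl undub baqn wrv zjq
Hunk 2: at line 2 remove [uqqm,vcfmg,qobrl] add [pcaoo] -> 8 lines: hhzm urj ysnxi pcaoo undub baqn wrv zjq
Hunk 3: at line 3 remove [pcaoo] add [gkq,himyn] -> 9 lines: hhzm urj ysnxi gkq himyn undub baqn wrv zjq
Hunk 4: at line 3 remove [himyn] add [rnysc] -> 9 lines: hhzm urj ysnxi gkq rnysc undub baqn wrv zjq
Hunk 5: at line 5 remove [undub] add [ifz,pix,mcb] -> 11 lines: hhzm urj ysnxi gkq rnysc ifz pix mcb baqn wrv zjq
Final line count: 11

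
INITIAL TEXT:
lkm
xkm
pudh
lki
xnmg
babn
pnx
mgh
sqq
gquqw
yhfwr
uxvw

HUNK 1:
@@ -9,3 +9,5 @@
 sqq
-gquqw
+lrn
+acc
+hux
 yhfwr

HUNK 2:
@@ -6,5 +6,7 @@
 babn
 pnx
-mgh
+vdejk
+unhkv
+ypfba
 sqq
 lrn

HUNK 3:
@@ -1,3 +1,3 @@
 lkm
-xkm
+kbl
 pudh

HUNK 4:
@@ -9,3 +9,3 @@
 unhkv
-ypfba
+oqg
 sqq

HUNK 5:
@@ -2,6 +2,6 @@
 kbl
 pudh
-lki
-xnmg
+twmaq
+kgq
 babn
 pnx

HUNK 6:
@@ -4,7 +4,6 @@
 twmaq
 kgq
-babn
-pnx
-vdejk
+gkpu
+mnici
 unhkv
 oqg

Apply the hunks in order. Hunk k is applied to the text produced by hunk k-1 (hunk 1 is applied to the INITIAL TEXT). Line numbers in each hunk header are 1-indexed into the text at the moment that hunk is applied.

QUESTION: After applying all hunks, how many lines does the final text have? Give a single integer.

Hunk 1: at line 9 remove [gquqw] add [lrn,acc,hux] -> 14 lines: lkm xkm pudh lki xnmg babn pnx mgh sqq lrn acc hux yhfwr uxvw
Hunk 2: at line 6 remove [mgh] add [vdejk,unhkv,ypfba] -> 16 lines: lkm xkm pudh lki xnmg babn pnx vdejk unhkv ypfba sqq lrn acc hux yhfwr uxvw
Hunk 3: at line 1 remove [xkm] add [kbl] -> 16 lines: lkm kbl pudh lki xnmg babn pnx vdejk unhkv ypfba sqq lrn acc hux yhfwr uxvw
Hunk 4: at line 9 remove [ypfba] add [oqg] -> 16 lines: lkm kbl pudh lki xnmg babn pnx vdejk unhkv oqg sqq lrn acc hux yhfwr uxvw
Hunk 5: at line 2 remove [lki,xnmg] add [twmaq,kgq] -> 16 lines: lkm kbl pudh twmaq kgq babn pnx vdejk unhkv oqg sqq lrn acc hux yhfwr uxvw
Hunk 6: at line 4 remove [babn,pnx,vdejk] add [gkpu,mnici] -> 15 lines: lkm kbl pudh twmaq kgq gkpu mnici unhkv oqg sqq lrn acc hux yhfwr uxvw
Final line count: 15

Answer: 15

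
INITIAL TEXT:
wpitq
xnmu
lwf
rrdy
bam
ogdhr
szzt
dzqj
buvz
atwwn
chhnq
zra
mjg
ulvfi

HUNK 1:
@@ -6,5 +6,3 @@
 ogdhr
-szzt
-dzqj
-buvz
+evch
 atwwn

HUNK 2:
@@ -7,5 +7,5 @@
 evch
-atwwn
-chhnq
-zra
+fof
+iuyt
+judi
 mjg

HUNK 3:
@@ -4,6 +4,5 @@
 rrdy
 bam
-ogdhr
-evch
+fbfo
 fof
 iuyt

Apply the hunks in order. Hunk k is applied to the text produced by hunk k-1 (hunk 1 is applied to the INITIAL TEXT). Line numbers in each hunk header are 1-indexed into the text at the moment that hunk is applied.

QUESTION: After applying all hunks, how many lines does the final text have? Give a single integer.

Answer: 11

Derivation:
Hunk 1: at line 6 remove [szzt,dzqj,buvz] add [evch] -> 12 lines: wpitq xnmu lwf rrdy bam ogdhr evch atwwn chhnq zra mjg ulvfi
Hunk 2: at line 7 remove [atwwn,chhnq,zra] add [fof,iuyt,judi] -> 12 lines: wpitq xnmu lwf rrdy bam ogdhr evch fof iuyt judi mjg ulvfi
Hunk 3: at line 4 remove [ogdhr,evch] add [fbfo] -> 11 lines: wpitq xnmu lwf rrdy bam fbfo fof iuyt judi mjg ulvfi
Final line count: 11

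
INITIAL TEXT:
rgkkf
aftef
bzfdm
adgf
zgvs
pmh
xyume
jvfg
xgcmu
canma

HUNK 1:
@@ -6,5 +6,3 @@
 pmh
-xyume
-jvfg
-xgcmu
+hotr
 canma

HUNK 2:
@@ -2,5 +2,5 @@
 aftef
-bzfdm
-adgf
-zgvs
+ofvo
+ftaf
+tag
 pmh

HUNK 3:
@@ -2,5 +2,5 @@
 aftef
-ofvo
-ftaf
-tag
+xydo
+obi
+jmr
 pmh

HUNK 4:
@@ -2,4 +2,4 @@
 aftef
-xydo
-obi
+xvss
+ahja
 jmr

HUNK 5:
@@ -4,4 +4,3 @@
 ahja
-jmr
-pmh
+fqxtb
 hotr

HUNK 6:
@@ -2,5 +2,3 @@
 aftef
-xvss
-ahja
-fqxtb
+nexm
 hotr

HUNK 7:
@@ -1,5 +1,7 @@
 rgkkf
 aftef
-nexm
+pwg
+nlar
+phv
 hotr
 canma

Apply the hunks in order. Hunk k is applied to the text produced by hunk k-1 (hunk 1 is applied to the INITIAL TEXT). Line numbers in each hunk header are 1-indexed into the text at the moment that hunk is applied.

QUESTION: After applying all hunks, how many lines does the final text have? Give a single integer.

Answer: 7

Derivation:
Hunk 1: at line 6 remove [xyume,jvfg,xgcmu] add [hotr] -> 8 lines: rgkkf aftef bzfdm adgf zgvs pmh hotr canma
Hunk 2: at line 2 remove [bzfdm,adgf,zgvs] add [ofvo,ftaf,tag] -> 8 lines: rgkkf aftef ofvo ftaf tag pmh hotr canma
Hunk 3: at line 2 remove [ofvo,ftaf,tag] add [xydo,obi,jmr] -> 8 lines: rgkkf aftef xydo obi jmr pmh hotr canma
Hunk 4: at line 2 remove [xydo,obi] add [xvss,ahja] -> 8 lines: rgkkf aftef xvss ahja jmr pmh hotr canma
Hunk 5: at line 4 remove [jmr,pmh] add [fqxtb] -> 7 lines: rgkkf aftef xvss ahja fqxtb hotr canma
Hunk 6: at line 2 remove [xvss,ahja,fqxtb] add [nexm] -> 5 lines: rgkkf aftef nexm hotr canma
Hunk 7: at line 1 remove [nexm] add [pwg,nlar,phv] -> 7 lines: rgkkf aftef pwg nlar phv hotr canma
Final line count: 7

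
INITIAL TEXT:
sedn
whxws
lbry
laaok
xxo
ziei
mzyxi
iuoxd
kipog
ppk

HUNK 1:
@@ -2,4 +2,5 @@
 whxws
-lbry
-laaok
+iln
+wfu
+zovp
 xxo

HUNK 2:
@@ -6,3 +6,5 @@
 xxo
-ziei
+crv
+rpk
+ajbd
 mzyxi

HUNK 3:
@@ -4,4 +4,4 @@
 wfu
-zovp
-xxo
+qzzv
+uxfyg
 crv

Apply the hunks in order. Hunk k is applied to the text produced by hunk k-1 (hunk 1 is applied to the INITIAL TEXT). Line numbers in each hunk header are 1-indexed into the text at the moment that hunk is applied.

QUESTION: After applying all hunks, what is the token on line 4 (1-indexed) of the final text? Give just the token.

Answer: wfu

Derivation:
Hunk 1: at line 2 remove [lbry,laaok] add [iln,wfu,zovp] -> 11 lines: sedn whxws iln wfu zovp xxo ziei mzyxi iuoxd kipog ppk
Hunk 2: at line 6 remove [ziei] add [crv,rpk,ajbd] -> 13 lines: sedn whxws iln wfu zovp xxo crv rpk ajbd mzyxi iuoxd kipog ppk
Hunk 3: at line 4 remove [zovp,xxo] add [qzzv,uxfyg] -> 13 lines: sedn whxws iln wfu qzzv uxfyg crv rpk ajbd mzyxi iuoxd kipog ppk
Final line 4: wfu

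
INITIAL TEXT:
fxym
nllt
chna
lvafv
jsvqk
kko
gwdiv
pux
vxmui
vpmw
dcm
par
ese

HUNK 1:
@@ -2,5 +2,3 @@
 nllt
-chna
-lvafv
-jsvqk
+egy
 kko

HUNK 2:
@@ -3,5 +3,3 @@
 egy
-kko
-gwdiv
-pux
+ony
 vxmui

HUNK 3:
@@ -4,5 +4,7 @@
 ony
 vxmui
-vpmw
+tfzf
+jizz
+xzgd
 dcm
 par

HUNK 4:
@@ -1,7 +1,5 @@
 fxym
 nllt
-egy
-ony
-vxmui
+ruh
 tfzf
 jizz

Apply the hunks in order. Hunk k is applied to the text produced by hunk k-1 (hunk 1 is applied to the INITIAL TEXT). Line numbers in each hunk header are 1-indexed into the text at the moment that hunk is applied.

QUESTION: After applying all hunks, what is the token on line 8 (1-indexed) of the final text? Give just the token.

Hunk 1: at line 2 remove [chna,lvafv,jsvqk] add [egy] -> 11 lines: fxym nllt egy kko gwdiv pux vxmui vpmw dcm par ese
Hunk 2: at line 3 remove [kko,gwdiv,pux] add [ony] -> 9 lines: fxym nllt egy ony vxmui vpmw dcm par ese
Hunk 3: at line 4 remove [vpmw] add [tfzf,jizz,xzgd] -> 11 lines: fxym nllt egy ony vxmui tfzf jizz xzgd dcm par ese
Hunk 4: at line 1 remove [egy,ony,vxmui] add [ruh] -> 9 lines: fxym nllt ruh tfzf jizz xzgd dcm par ese
Final line 8: par

Answer: par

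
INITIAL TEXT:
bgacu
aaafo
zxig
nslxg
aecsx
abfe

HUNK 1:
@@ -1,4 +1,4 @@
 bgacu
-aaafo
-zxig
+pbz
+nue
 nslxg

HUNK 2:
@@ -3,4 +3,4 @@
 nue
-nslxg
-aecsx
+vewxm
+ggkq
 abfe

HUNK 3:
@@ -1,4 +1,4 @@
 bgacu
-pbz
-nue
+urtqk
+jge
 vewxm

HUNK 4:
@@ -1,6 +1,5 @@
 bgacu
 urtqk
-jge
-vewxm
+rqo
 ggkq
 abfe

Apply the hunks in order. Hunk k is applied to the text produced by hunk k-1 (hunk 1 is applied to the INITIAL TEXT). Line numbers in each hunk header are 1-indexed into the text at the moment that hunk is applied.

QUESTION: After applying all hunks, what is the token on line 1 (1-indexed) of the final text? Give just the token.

Hunk 1: at line 1 remove [aaafo,zxig] add [pbz,nue] -> 6 lines: bgacu pbz nue nslxg aecsx abfe
Hunk 2: at line 3 remove [nslxg,aecsx] add [vewxm,ggkq] -> 6 lines: bgacu pbz nue vewxm ggkq abfe
Hunk 3: at line 1 remove [pbz,nue] add [urtqk,jge] -> 6 lines: bgacu urtqk jge vewxm ggkq abfe
Hunk 4: at line 1 remove [jge,vewxm] add [rqo] -> 5 lines: bgacu urtqk rqo ggkq abfe
Final line 1: bgacu

Answer: bgacu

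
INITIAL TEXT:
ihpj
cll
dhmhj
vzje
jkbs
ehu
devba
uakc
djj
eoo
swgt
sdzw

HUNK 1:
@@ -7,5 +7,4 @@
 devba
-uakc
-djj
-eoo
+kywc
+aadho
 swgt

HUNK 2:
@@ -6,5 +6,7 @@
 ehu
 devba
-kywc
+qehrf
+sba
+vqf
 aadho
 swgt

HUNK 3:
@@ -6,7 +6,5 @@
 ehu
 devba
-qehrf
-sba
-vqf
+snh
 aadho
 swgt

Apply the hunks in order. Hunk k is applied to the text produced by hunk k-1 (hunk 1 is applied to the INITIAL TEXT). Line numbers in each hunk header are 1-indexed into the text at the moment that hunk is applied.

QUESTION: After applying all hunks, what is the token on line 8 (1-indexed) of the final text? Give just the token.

Answer: snh

Derivation:
Hunk 1: at line 7 remove [uakc,djj,eoo] add [kywc,aadho] -> 11 lines: ihpj cll dhmhj vzje jkbs ehu devba kywc aadho swgt sdzw
Hunk 2: at line 6 remove [kywc] add [qehrf,sba,vqf] -> 13 lines: ihpj cll dhmhj vzje jkbs ehu devba qehrf sba vqf aadho swgt sdzw
Hunk 3: at line 6 remove [qehrf,sba,vqf] add [snh] -> 11 lines: ihpj cll dhmhj vzje jkbs ehu devba snh aadho swgt sdzw
Final line 8: snh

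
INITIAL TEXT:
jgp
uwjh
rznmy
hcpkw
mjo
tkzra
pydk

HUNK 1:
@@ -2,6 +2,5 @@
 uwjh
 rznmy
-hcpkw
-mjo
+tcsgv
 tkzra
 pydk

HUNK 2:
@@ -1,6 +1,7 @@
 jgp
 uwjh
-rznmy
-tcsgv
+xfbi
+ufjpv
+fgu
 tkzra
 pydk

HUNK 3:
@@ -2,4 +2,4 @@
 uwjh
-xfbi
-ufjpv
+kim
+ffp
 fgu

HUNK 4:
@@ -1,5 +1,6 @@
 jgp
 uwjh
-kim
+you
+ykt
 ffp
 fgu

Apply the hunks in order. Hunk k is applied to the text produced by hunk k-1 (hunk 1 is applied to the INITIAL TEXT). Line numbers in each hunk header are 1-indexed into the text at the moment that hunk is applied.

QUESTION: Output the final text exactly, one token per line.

Hunk 1: at line 2 remove [hcpkw,mjo] add [tcsgv] -> 6 lines: jgp uwjh rznmy tcsgv tkzra pydk
Hunk 2: at line 1 remove [rznmy,tcsgv] add [xfbi,ufjpv,fgu] -> 7 lines: jgp uwjh xfbi ufjpv fgu tkzra pydk
Hunk 3: at line 2 remove [xfbi,ufjpv] add [kim,ffp] -> 7 lines: jgp uwjh kim ffp fgu tkzra pydk
Hunk 4: at line 1 remove [kim] add [you,ykt] -> 8 lines: jgp uwjh you ykt ffp fgu tkzra pydk

Answer: jgp
uwjh
you
ykt
ffp
fgu
tkzra
pydk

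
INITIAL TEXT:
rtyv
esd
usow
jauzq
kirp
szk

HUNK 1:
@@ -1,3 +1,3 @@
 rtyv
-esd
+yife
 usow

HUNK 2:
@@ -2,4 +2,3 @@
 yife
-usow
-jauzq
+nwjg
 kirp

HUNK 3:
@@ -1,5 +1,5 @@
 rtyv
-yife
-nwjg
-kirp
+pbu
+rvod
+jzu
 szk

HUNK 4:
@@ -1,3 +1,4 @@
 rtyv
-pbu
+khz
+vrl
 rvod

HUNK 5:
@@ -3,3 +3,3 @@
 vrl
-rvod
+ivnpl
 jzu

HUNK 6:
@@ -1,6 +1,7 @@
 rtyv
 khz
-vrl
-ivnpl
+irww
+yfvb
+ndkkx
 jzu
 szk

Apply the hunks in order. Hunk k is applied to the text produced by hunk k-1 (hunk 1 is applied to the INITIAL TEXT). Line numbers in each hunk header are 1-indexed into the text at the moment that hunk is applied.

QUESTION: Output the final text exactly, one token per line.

Answer: rtyv
khz
irww
yfvb
ndkkx
jzu
szk

Derivation:
Hunk 1: at line 1 remove [esd] add [yife] -> 6 lines: rtyv yife usow jauzq kirp szk
Hunk 2: at line 2 remove [usow,jauzq] add [nwjg] -> 5 lines: rtyv yife nwjg kirp szk
Hunk 3: at line 1 remove [yife,nwjg,kirp] add [pbu,rvod,jzu] -> 5 lines: rtyv pbu rvod jzu szk
Hunk 4: at line 1 remove [pbu] add [khz,vrl] -> 6 lines: rtyv khz vrl rvod jzu szk
Hunk 5: at line 3 remove [rvod] add [ivnpl] -> 6 lines: rtyv khz vrl ivnpl jzu szk
Hunk 6: at line 1 remove [vrl,ivnpl] add [irww,yfvb,ndkkx] -> 7 lines: rtyv khz irww yfvb ndkkx jzu szk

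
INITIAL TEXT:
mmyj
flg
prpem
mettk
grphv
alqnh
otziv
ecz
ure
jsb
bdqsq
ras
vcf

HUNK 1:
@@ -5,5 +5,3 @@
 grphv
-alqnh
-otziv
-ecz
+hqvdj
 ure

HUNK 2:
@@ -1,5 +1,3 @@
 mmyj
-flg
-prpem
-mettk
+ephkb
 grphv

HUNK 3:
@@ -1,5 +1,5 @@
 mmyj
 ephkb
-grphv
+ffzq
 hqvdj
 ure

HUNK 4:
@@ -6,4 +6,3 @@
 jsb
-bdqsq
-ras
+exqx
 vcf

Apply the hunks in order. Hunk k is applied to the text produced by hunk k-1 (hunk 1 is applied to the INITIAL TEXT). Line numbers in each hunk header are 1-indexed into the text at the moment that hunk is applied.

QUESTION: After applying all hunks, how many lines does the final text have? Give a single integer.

Hunk 1: at line 5 remove [alqnh,otziv,ecz] add [hqvdj] -> 11 lines: mmyj flg prpem mettk grphv hqvdj ure jsb bdqsq ras vcf
Hunk 2: at line 1 remove [flg,prpem,mettk] add [ephkb] -> 9 lines: mmyj ephkb grphv hqvdj ure jsb bdqsq ras vcf
Hunk 3: at line 1 remove [grphv] add [ffzq] -> 9 lines: mmyj ephkb ffzq hqvdj ure jsb bdqsq ras vcf
Hunk 4: at line 6 remove [bdqsq,ras] add [exqx] -> 8 lines: mmyj ephkb ffzq hqvdj ure jsb exqx vcf
Final line count: 8

Answer: 8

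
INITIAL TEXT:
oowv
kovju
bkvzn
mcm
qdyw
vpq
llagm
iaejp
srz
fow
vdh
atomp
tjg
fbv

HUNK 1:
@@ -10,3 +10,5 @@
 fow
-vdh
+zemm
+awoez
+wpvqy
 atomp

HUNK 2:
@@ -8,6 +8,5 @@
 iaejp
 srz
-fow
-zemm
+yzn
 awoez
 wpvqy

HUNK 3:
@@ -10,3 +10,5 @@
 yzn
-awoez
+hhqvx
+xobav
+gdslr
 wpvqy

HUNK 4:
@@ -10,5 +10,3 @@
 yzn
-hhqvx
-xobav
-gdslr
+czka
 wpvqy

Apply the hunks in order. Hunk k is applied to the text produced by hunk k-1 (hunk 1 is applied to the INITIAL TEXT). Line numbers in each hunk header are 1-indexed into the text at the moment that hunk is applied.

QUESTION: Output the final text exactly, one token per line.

Answer: oowv
kovju
bkvzn
mcm
qdyw
vpq
llagm
iaejp
srz
yzn
czka
wpvqy
atomp
tjg
fbv

Derivation:
Hunk 1: at line 10 remove [vdh] add [zemm,awoez,wpvqy] -> 16 lines: oowv kovju bkvzn mcm qdyw vpq llagm iaejp srz fow zemm awoez wpvqy atomp tjg fbv
Hunk 2: at line 8 remove [fow,zemm] add [yzn] -> 15 lines: oowv kovju bkvzn mcm qdyw vpq llagm iaejp srz yzn awoez wpvqy atomp tjg fbv
Hunk 3: at line 10 remove [awoez] add [hhqvx,xobav,gdslr] -> 17 lines: oowv kovju bkvzn mcm qdyw vpq llagm iaejp srz yzn hhqvx xobav gdslr wpvqy atomp tjg fbv
Hunk 4: at line 10 remove [hhqvx,xobav,gdslr] add [czka] -> 15 lines: oowv kovju bkvzn mcm qdyw vpq llagm iaejp srz yzn czka wpvqy atomp tjg fbv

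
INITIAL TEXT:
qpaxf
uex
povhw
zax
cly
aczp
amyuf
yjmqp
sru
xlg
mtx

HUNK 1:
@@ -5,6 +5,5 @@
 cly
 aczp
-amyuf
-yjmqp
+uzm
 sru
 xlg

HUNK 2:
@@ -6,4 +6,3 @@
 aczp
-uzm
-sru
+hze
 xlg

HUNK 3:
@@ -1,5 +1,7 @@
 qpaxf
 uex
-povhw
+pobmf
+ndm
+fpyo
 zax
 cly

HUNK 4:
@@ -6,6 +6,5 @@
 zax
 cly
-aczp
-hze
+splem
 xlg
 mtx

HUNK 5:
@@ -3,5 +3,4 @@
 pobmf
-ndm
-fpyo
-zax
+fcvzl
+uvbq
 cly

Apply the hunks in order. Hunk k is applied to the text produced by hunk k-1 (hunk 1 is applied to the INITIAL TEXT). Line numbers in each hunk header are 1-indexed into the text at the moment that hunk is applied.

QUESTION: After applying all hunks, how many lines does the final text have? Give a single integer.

Answer: 9

Derivation:
Hunk 1: at line 5 remove [amyuf,yjmqp] add [uzm] -> 10 lines: qpaxf uex povhw zax cly aczp uzm sru xlg mtx
Hunk 2: at line 6 remove [uzm,sru] add [hze] -> 9 lines: qpaxf uex povhw zax cly aczp hze xlg mtx
Hunk 3: at line 1 remove [povhw] add [pobmf,ndm,fpyo] -> 11 lines: qpaxf uex pobmf ndm fpyo zax cly aczp hze xlg mtx
Hunk 4: at line 6 remove [aczp,hze] add [splem] -> 10 lines: qpaxf uex pobmf ndm fpyo zax cly splem xlg mtx
Hunk 5: at line 3 remove [ndm,fpyo,zax] add [fcvzl,uvbq] -> 9 lines: qpaxf uex pobmf fcvzl uvbq cly splem xlg mtx
Final line count: 9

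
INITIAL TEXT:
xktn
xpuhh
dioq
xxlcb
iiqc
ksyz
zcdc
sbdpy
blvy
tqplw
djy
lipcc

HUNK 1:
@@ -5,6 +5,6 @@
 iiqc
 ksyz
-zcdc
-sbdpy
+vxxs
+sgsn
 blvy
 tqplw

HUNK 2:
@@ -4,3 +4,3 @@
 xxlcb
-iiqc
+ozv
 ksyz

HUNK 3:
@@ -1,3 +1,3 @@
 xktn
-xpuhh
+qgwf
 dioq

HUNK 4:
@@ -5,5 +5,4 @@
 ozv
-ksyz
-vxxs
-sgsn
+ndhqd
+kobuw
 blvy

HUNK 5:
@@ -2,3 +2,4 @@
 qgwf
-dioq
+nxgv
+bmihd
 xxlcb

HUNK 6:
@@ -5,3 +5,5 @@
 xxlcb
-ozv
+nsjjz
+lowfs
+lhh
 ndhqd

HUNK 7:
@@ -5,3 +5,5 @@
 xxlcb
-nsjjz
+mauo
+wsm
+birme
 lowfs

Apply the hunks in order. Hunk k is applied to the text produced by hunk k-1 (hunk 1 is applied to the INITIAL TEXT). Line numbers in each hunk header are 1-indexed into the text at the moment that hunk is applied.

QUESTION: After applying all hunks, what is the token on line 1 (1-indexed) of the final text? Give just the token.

Hunk 1: at line 5 remove [zcdc,sbdpy] add [vxxs,sgsn] -> 12 lines: xktn xpuhh dioq xxlcb iiqc ksyz vxxs sgsn blvy tqplw djy lipcc
Hunk 2: at line 4 remove [iiqc] add [ozv] -> 12 lines: xktn xpuhh dioq xxlcb ozv ksyz vxxs sgsn blvy tqplw djy lipcc
Hunk 3: at line 1 remove [xpuhh] add [qgwf] -> 12 lines: xktn qgwf dioq xxlcb ozv ksyz vxxs sgsn blvy tqplw djy lipcc
Hunk 4: at line 5 remove [ksyz,vxxs,sgsn] add [ndhqd,kobuw] -> 11 lines: xktn qgwf dioq xxlcb ozv ndhqd kobuw blvy tqplw djy lipcc
Hunk 5: at line 2 remove [dioq] add [nxgv,bmihd] -> 12 lines: xktn qgwf nxgv bmihd xxlcb ozv ndhqd kobuw blvy tqplw djy lipcc
Hunk 6: at line 5 remove [ozv] add [nsjjz,lowfs,lhh] -> 14 lines: xktn qgwf nxgv bmihd xxlcb nsjjz lowfs lhh ndhqd kobuw blvy tqplw djy lipcc
Hunk 7: at line 5 remove [nsjjz] add [mauo,wsm,birme] -> 16 lines: xktn qgwf nxgv bmihd xxlcb mauo wsm birme lowfs lhh ndhqd kobuw blvy tqplw djy lipcc
Final line 1: xktn

Answer: xktn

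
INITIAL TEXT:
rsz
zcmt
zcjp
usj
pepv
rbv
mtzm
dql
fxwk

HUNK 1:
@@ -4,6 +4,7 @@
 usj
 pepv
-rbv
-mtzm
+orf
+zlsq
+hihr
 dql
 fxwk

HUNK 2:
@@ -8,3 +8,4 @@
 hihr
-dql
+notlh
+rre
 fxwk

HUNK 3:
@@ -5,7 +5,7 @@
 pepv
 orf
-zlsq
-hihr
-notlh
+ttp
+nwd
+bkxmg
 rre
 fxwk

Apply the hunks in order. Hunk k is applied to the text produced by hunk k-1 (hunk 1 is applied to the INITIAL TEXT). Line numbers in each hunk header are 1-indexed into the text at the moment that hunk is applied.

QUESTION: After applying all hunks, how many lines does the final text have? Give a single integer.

Hunk 1: at line 4 remove [rbv,mtzm] add [orf,zlsq,hihr] -> 10 lines: rsz zcmt zcjp usj pepv orf zlsq hihr dql fxwk
Hunk 2: at line 8 remove [dql] add [notlh,rre] -> 11 lines: rsz zcmt zcjp usj pepv orf zlsq hihr notlh rre fxwk
Hunk 3: at line 5 remove [zlsq,hihr,notlh] add [ttp,nwd,bkxmg] -> 11 lines: rsz zcmt zcjp usj pepv orf ttp nwd bkxmg rre fxwk
Final line count: 11

Answer: 11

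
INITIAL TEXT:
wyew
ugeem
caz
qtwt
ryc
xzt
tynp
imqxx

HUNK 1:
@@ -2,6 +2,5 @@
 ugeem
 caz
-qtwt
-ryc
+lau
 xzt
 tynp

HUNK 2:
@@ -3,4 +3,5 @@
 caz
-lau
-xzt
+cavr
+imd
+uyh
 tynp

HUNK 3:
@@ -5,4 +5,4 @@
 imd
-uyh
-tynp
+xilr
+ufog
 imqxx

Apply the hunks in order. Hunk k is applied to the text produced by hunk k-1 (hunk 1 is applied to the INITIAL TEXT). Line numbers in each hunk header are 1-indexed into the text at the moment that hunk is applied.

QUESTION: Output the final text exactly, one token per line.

Answer: wyew
ugeem
caz
cavr
imd
xilr
ufog
imqxx

Derivation:
Hunk 1: at line 2 remove [qtwt,ryc] add [lau] -> 7 lines: wyew ugeem caz lau xzt tynp imqxx
Hunk 2: at line 3 remove [lau,xzt] add [cavr,imd,uyh] -> 8 lines: wyew ugeem caz cavr imd uyh tynp imqxx
Hunk 3: at line 5 remove [uyh,tynp] add [xilr,ufog] -> 8 lines: wyew ugeem caz cavr imd xilr ufog imqxx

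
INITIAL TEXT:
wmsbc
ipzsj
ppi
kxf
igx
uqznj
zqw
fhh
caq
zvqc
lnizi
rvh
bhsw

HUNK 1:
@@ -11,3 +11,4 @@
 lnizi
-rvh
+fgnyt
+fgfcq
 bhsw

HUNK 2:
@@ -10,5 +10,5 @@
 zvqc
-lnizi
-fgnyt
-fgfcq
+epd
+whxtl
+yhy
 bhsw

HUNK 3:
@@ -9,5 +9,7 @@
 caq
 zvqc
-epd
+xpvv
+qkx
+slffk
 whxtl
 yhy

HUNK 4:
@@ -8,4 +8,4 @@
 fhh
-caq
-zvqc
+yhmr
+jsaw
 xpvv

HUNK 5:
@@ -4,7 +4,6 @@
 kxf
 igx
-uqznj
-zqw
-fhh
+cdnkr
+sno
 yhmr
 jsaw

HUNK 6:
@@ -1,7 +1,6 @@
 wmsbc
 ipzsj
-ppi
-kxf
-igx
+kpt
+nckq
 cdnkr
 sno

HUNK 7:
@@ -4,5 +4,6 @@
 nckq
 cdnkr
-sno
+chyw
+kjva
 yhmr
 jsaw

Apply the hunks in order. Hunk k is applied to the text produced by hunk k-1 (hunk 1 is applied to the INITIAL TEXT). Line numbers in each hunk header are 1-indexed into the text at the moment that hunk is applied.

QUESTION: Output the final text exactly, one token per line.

Hunk 1: at line 11 remove [rvh] add [fgnyt,fgfcq] -> 14 lines: wmsbc ipzsj ppi kxf igx uqznj zqw fhh caq zvqc lnizi fgnyt fgfcq bhsw
Hunk 2: at line 10 remove [lnizi,fgnyt,fgfcq] add [epd,whxtl,yhy] -> 14 lines: wmsbc ipzsj ppi kxf igx uqznj zqw fhh caq zvqc epd whxtl yhy bhsw
Hunk 3: at line 9 remove [epd] add [xpvv,qkx,slffk] -> 16 lines: wmsbc ipzsj ppi kxf igx uqznj zqw fhh caq zvqc xpvv qkx slffk whxtl yhy bhsw
Hunk 4: at line 8 remove [caq,zvqc] add [yhmr,jsaw] -> 16 lines: wmsbc ipzsj ppi kxf igx uqznj zqw fhh yhmr jsaw xpvv qkx slffk whxtl yhy bhsw
Hunk 5: at line 4 remove [uqznj,zqw,fhh] add [cdnkr,sno] -> 15 lines: wmsbc ipzsj ppi kxf igx cdnkr sno yhmr jsaw xpvv qkx slffk whxtl yhy bhsw
Hunk 6: at line 1 remove [ppi,kxf,igx] add [kpt,nckq] -> 14 lines: wmsbc ipzsj kpt nckq cdnkr sno yhmr jsaw xpvv qkx slffk whxtl yhy bhsw
Hunk 7: at line 4 remove [sno] add [chyw,kjva] -> 15 lines: wmsbc ipzsj kpt nckq cdnkr chyw kjva yhmr jsaw xpvv qkx slffk whxtl yhy bhsw

Answer: wmsbc
ipzsj
kpt
nckq
cdnkr
chyw
kjva
yhmr
jsaw
xpvv
qkx
slffk
whxtl
yhy
bhsw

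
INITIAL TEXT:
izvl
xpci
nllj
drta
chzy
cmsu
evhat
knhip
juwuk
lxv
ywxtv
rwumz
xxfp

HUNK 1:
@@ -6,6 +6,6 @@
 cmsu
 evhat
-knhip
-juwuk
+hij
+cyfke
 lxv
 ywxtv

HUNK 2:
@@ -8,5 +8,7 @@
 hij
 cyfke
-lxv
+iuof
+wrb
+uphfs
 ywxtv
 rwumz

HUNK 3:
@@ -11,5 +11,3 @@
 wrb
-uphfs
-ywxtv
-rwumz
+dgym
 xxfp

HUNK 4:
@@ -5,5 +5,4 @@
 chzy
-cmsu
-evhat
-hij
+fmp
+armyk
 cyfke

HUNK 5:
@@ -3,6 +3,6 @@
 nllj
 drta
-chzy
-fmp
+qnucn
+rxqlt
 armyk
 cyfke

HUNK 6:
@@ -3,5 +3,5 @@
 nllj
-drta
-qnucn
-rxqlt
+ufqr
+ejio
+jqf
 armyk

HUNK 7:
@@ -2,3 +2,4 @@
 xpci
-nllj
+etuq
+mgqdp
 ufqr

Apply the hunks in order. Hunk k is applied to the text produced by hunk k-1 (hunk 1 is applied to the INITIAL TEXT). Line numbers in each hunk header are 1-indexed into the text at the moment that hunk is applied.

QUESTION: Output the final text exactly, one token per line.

Answer: izvl
xpci
etuq
mgqdp
ufqr
ejio
jqf
armyk
cyfke
iuof
wrb
dgym
xxfp

Derivation:
Hunk 1: at line 6 remove [knhip,juwuk] add [hij,cyfke] -> 13 lines: izvl xpci nllj drta chzy cmsu evhat hij cyfke lxv ywxtv rwumz xxfp
Hunk 2: at line 8 remove [lxv] add [iuof,wrb,uphfs] -> 15 lines: izvl xpci nllj drta chzy cmsu evhat hij cyfke iuof wrb uphfs ywxtv rwumz xxfp
Hunk 3: at line 11 remove [uphfs,ywxtv,rwumz] add [dgym] -> 13 lines: izvl xpci nllj drta chzy cmsu evhat hij cyfke iuof wrb dgym xxfp
Hunk 4: at line 5 remove [cmsu,evhat,hij] add [fmp,armyk] -> 12 lines: izvl xpci nllj drta chzy fmp armyk cyfke iuof wrb dgym xxfp
Hunk 5: at line 3 remove [chzy,fmp] add [qnucn,rxqlt] -> 12 lines: izvl xpci nllj drta qnucn rxqlt armyk cyfke iuof wrb dgym xxfp
Hunk 6: at line 3 remove [drta,qnucn,rxqlt] add [ufqr,ejio,jqf] -> 12 lines: izvl xpci nllj ufqr ejio jqf armyk cyfke iuof wrb dgym xxfp
Hunk 7: at line 2 remove [nllj] add [etuq,mgqdp] -> 13 lines: izvl xpci etuq mgqdp ufqr ejio jqf armyk cyfke iuof wrb dgym xxfp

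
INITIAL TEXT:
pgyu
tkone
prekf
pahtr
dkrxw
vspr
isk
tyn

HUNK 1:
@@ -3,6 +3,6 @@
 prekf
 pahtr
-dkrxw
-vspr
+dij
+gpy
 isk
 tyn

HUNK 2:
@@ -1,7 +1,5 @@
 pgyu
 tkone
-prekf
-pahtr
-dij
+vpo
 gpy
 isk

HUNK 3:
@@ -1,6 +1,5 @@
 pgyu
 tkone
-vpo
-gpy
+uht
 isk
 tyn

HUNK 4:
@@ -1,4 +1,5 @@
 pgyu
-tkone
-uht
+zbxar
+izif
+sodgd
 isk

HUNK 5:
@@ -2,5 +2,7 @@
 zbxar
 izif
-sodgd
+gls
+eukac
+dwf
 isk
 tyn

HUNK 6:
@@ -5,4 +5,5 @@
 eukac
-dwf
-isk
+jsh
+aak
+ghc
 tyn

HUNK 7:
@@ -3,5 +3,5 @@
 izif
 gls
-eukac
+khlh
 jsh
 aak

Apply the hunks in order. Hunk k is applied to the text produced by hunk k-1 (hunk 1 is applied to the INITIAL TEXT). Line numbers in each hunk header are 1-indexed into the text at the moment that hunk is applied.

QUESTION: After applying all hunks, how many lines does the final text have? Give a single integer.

Hunk 1: at line 3 remove [dkrxw,vspr] add [dij,gpy] -> 8 lines: pgyu tkone prekf pahtr dij gpy isk tyn
Hunk 2: at line 1 remove [prekf,pahtr,dij] add [vpo] -> 6 lines: pgyu tkone vpo gpy isk tyn
Hunk 3: at line 1 remove [vpo,gpy] add [uht] -> 5 lines: pgyu tkone uht isk tyn
Hunk 4: at line 1 remove [tkone,uht] add [zbxar,izif,sodgd] -> 6 lines: pgyu zbxar izif sodgd isk tyn
Hunk 5: at line 2 remove [sodgd] add [gls,eukac,dwf] -> 8 lines: pgyu zbxar izif gls eukac dwf isk tyn
Hunk 6: at line 5 remove [dwf,isk] add [jsh,aak,ghc] -> 9 lines: pgyu zbxar izif gls eukac jsh aak ghc tyn
Hunk 7: at line 3 remove [eukac] add [khlh] -> 9 lines: pgyu zbxar izif gls khlh jsh aak ghc tyn
Final line count: 9

Answer: 9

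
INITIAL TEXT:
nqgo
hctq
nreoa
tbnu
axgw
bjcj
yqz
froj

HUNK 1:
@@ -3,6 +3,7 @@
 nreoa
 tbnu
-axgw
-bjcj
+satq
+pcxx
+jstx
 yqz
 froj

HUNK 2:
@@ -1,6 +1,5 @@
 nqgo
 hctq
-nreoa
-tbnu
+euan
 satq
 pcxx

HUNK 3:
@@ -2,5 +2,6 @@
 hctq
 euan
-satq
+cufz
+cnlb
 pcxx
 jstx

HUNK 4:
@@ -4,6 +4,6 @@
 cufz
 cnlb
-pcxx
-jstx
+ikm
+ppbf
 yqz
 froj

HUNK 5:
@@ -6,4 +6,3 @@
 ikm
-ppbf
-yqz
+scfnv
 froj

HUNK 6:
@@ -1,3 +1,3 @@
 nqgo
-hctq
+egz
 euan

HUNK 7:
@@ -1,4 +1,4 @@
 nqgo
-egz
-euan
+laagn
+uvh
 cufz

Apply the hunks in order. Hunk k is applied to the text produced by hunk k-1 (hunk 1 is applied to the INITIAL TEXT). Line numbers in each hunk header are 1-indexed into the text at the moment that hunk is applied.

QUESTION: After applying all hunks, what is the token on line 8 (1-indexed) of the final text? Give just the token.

Answer: froj

Derivation:
Hunk 1: at line 3 remove [axgw,bjcj] add [satq,pcxx,jstx] -> 9 lines: nqgo hctq nreoa tbnu satq pcxx jstx yqz froj
Hunk 2: at line 1 remove [nreoa,tbnu] add [euan] -> 8 lines: nqgo hctq euan satq pcxx jstx yqz froj
Hunk 3: at line 2 remove [satq] add [cufz,cnlb] -> 9 lines: nqgo hctq euan cufz cnlb pcxx jstx yqz froj
Hunk 4: at line 4 remove [pcxx,jstx] add [ikm,ppbf] -> 9 lines: nqgo hctq euan cufz cnlb ikm ppbf yqz froj
Hunk 5: at line 6 remove [ppbf,yqz] add [scfnv] -> 8 lines: nqgo hctq euan cufz cnlb ikm scfnv froj
Hunk 6: at line 1 remove [hctq] add [egz] -> 8 lines: nqgo egz euan cufz cnlb ikm scfnv froj
Hunk 7: at line 1 remove [egz,euan] add [laagn,uvh] -> 8 lines: nqgo laagn uvh cufz cnlb ikm scfnv froj
Final line 8: froj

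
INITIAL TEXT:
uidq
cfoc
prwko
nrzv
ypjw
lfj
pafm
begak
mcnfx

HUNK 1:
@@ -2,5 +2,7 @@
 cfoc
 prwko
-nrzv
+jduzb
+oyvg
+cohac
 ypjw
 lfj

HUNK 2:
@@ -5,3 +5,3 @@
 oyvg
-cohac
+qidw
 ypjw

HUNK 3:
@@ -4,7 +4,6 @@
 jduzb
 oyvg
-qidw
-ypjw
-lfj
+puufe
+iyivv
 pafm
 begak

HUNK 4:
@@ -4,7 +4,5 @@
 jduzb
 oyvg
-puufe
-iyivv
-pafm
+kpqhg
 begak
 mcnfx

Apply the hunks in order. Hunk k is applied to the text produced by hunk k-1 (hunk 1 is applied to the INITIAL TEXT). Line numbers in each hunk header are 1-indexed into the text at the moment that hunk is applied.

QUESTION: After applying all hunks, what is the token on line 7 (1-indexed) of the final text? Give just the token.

Hunk 1: at line 2 remove [nrzv] add [jduzb,oyvg,cohac] -> 11 lines: uidq cfoc prwko jduzb oyvg cohac ypjw lfj pafm begak mcnfx
Hunk 2: at line 5 remove [cohac] add [qidw] -> 11 lines: uidq cfoc prwko jduzb oyvg qidw ypjw lfj pafm begak mcnfx
Hunk 3: at line 4 remove [qidw,ypjw,lfj] add [puufe,iyivv] -> 10 lines: uidq cfoc prwko jduzb oyvg puufe iyivv pafm begak mcnfx
Hunk 4: at line 4 remove [puufe,iyivv,pafm] add [kpqhg] -> 8 lines: uidq cfoc prwko jduzb oyvg kpqhg begak mcnfx
Final line 7: begak

Answer: begak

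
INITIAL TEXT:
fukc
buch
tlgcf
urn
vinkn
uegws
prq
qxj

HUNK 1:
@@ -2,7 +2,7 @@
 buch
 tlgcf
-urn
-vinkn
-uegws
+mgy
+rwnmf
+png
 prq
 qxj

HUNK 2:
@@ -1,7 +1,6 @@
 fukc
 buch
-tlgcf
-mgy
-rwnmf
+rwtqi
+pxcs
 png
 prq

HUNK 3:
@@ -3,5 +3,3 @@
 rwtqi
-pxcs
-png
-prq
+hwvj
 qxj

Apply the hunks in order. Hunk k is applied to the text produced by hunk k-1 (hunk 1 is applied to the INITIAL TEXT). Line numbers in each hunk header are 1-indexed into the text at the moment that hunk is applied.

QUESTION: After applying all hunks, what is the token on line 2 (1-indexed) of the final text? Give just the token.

Answer: buch

Derivation:
Hunk 1: at line 2 remove [urn,vinkn,uegws] add [mgy,rwnmf,png] -> 8 lines: fukc buch tlgcf mgy rwnmf png prq qxj
Hunk 2: at line 1 remove [tlgcf,mgy,rwnmf] add [rwtqi,pxcs] -> 7 lines: fukc buch rwtqi pxcs png prq qxj
Hunk 3: at line 3 remove [pxcs,png,prq] add [hwvj] -> 5 lines: fukc buch rwtqi hwvj qxj
Final line 2: buch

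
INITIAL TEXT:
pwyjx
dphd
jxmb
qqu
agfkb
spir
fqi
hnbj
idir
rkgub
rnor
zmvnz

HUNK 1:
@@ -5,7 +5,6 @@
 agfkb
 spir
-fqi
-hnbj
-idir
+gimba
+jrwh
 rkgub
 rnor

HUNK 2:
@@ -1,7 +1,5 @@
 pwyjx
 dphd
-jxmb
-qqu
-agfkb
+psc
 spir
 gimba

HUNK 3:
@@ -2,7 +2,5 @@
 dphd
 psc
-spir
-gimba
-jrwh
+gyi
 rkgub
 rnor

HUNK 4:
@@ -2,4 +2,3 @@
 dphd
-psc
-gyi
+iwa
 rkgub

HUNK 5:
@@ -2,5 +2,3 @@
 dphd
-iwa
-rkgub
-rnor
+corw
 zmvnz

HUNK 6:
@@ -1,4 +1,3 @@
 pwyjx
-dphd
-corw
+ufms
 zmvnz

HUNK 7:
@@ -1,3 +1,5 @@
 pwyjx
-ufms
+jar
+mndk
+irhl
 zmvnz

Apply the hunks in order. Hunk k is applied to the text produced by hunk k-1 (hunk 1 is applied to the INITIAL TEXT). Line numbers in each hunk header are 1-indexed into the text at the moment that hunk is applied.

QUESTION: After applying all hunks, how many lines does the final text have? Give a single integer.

Answer: 5

Derivation:
Hunk 1: at line 5 remove [fqi,hnbj,idir] add [gimba,jrwh] -> 11 lines: pwyjx dphd jxmb qqu agfkb spir gimba jrwh rkgub rnor zmvnz
Hunk 2: at line 1 remove [jxmb,qqu,agfkb] add [psc] -> 9 lines: pwyjx dphd psc spir gimba jrwh rkgub rnor zmvnz
Hunk 3: at line 2 remove [spir,gimba,jrwh] add [gyi] -> 7 lines: pwyjx dphd psc gyi rkgub rnor zmvnz
Hunk 4: at line 2 remove [psc,gyi] add [iwa] -> 6 lines: pwyjx dphd iwa rkgub rnor zmvnz
Hunk 5: at line 2 remove [iwa,rkgub,rnor] add [corw] -> 4 lines: pwyjx dphd corw zmvnz
Hunk 6: at line 1 remove [dphd,corw] add [ufms] -> 3 lines: pwyjx ufms zmvnz
Hunk 7: at line 1 remove [ufms] add [jar,mndk,irhl] -> 5 lines: pwyjx jar mndk irhl zmvnz
Final line count: 5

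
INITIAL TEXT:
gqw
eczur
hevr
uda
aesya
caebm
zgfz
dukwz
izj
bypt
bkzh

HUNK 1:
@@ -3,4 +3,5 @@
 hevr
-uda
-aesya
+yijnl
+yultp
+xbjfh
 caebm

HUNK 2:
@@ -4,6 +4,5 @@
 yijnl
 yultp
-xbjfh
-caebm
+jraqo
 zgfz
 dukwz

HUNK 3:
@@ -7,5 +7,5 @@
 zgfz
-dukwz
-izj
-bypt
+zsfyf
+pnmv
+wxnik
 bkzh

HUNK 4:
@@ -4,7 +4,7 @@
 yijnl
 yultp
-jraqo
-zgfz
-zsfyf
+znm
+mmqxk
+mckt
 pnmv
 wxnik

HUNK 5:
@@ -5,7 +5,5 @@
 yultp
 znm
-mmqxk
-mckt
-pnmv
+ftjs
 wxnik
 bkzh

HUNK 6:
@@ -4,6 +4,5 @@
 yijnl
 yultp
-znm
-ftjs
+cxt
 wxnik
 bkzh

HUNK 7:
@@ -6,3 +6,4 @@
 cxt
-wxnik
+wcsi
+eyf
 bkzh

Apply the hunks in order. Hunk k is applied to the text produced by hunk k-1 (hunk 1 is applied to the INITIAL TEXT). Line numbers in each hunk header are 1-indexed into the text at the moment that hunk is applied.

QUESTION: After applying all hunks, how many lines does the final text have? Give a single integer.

Answer: 9

Derivation:
Hunk 1: at line 3 remove [uda,aesya] add [yijnl,yultp,xbjfh] -> 12 lines: gqw eczur hevr yijnl yultp xbjfh caebm zgfz dukwz izj bypt bkzh
Hunk 2: at line 4 remove [xbjfh,caebm] add [jraqo] -> 11 lines: gqw eczur hevr yijnl yultp jraqo zgfz dukwz izj bypt bkzh
Hunk 3: at line 7 remove [dukwz,izj,bypt] add [zsfyf,pnmv,wxnik] -> 11 lines: gqw eczur hevr yijnl yultp jraqo zgfz zsfyf pnmv wxnik bkzh
Hunk 4: at line 4 remove [jraqo,zgfz,zsfyf] add [znm,mmqxk,mckt] -> 11 lines: gqw eczur hevr yijnl yultp znm mmqxk mckt pnmv wxnik bkzh
Hunk 5: at line 5 remove [mmqxk,mckt,pnmv] add [ftjs] -> 9 lines: gqw eczur hevr yijnl yultp znm ftjs wxnik bkzh
Hunk 6: at line 4 remove [znm,ftjs] add [cxt] -> 8 lines: gqw eczur hevr yijnl yultp cxt wxnik bkzh
Hunk 7: at line 6 remove [wxnik] add [wcsi,eyf] -> 9 lines: gqw eczur hevr yijnl yultp cxt wcsi eyf bkzh
Final line count: 9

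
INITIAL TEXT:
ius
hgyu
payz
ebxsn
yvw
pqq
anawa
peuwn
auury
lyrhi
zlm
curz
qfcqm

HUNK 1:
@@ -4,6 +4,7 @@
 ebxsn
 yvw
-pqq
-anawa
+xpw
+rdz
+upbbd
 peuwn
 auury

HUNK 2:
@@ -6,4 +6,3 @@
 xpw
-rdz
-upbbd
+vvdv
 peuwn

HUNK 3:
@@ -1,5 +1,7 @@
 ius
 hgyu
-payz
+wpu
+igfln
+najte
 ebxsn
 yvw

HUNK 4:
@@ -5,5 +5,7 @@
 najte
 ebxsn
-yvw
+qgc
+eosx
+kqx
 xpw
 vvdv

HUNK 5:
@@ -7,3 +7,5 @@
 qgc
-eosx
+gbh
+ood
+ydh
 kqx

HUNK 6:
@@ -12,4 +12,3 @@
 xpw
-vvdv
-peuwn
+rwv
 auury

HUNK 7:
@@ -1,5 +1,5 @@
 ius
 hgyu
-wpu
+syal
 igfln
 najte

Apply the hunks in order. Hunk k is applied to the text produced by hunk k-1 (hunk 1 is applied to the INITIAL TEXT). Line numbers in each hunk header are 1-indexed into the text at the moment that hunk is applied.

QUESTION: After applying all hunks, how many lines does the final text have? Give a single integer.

Answer: 18

Derivation:
Hunk 1: at line 4 remove [pqq,anawa] add [xpw,rdz,upbbd] -> 14 lines: ius hgyu payz ebxsn yvw xpw rdz upbbd peuwn auury lyrhi zlm curz qfcqm
Hunk 2: at line 6 remove [rdz,upbbd] add [vvdv] -> 13 lines: ius hgyu payz ebxsn yvw xpw vvdv peuwn auury lyrhi zlm curz qfcqm
Hunk 3: at line 1 remove [payz] add [wpu,igfln,najte] -> 15 lines: ius hgyu wpu igfln najte ebxsn yvw xpw vvdv peuwn auury lyrhi zlm curz qfcqm
Hunk 4: at line 5 remove [yvw] add [qgc,eosx,kqx] -> 17 lines: ius hgyu wpu igfln najte ebxsn qgc eosx kqx xpw vvdv peuwn auury lyrhi zlm curz qfcqm
Hunk 5: at line 7 remove [eosx] add [gbh,ood,ydh] -> 19 lines: ius hgyu wpu igfln najte ebxsn qgc gbh ood ydh kqx xpw vvdv peuwn auury lyrhi zlm curz qfcqm
Hunk 6: at line 12 remove [vvdv,peuwn] add [rwv] -> 18 lines: ius hgyu wpu igfln najte ebxsn qgc gbh ood ydh kqx xpw rwv auury lyrhi zlm curz qfcqm
Hunk 7: at line 1 remove [wpu] add [syal] -> 18 lines: ius hgyu syal igfln najte ebxsn qgc gbh ood ydh kqx xpw rwv auury lyrhi zlm curz qfcqm
Final line count: 18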